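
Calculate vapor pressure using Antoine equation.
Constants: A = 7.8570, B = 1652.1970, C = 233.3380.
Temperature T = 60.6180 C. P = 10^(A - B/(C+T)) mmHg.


C+T = 293.9560
B/(C+T) = 5.6206
log10(P) = 7.8570 - 5.6206 = 2.2364
P = 10^2.2364 = 172.3618 mmHg

172.3618 mmHg


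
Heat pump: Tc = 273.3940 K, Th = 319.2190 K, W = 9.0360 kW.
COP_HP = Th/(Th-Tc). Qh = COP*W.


COP = 319.2190 / 45.8250 = 6.9660
Qh = 6.9660 * 9.0360 = 62.9452 kW

COP = 6.9660, Qh = 62.9452 kW


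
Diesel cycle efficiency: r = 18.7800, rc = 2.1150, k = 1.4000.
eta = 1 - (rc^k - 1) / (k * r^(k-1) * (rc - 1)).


r^(k-1) = 3.2321
rc^k = 2.8539
eta = 0.6325 = 63.2550%

63.2550%


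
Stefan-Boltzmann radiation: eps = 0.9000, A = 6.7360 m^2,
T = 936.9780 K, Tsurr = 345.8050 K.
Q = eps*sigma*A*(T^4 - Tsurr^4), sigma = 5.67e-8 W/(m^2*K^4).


T^4 = 7.7076e+11
Tsurr^4 = 1.4300e+10
Q = 0.9000 * 5.67e-8 * 6.7360 * 7.5646e+11 = 260023.2606 W

260023.2606 W


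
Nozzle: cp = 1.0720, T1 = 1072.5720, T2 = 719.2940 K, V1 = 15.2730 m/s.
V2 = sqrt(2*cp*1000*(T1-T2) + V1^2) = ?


dT = 353.2780 K
2*cp*1000*dT = 757428.0320
V1^2 = 233.2645
V2 = sqrt(757661.2965) = 870.4374 m/s

870.4374 m/s


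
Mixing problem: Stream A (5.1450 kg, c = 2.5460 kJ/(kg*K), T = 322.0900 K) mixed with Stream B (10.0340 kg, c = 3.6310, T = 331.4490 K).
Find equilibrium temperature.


num = 16294.9436
den = 49.5326
Tf = 328.9740 K

328.9740 K


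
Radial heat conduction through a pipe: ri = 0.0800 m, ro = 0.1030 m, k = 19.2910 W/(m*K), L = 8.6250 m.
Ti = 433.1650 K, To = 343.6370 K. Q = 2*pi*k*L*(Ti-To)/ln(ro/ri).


dT = 89.5280 K
ln(ro/ri) = 0.2527
Q = 2*pi*19.2910*8.6250*89.5280 / 0.2527 = 370376.4026 W

370376.4026 W


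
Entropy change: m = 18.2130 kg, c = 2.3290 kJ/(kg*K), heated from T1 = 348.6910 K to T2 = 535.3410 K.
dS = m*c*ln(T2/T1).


T2/T1 = 1.5353
ln(T2/T1) = 0.4287
dS = 18.2130 * 2.3290 * 0.4287 = 18.1854 kJ/K

18.1854 kJ/K


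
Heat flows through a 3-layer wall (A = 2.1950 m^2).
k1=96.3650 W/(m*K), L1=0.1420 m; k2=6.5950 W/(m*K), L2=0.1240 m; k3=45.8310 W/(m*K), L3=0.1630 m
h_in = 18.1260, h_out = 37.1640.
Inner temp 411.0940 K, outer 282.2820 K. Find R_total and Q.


R_conv_in = 1/(18.1260*2.1950) = 0.0251
R_1 = 0.1420/(96.3650*2.1950) = 0.0007
R_2 = 0.1240/(6.5950*2.1950) = 0.0086
R_3 = 0.1630/(45.8310*2.1950) = 0.0016
R_conv_out = 1/(37.1640*2.1950) = 0.0123
R_total = 0.0483 K/W
Q = 128.8120 / 0.0483 = 2669.6633 W

R_total = 0.0483 K/W, Q = 2669.6633 W


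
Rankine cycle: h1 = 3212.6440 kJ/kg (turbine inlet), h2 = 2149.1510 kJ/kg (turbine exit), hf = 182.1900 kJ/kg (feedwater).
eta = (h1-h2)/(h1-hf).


W = 1063.4930 kJ/kg
Q_in = 3030.4540 kJ/kg
eta = 0.3509 = 35.0935%

eta = 35.0935%


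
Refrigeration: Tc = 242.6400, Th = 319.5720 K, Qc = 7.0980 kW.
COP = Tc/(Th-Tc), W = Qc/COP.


COP = 242.6400 / 76.9320 = 3.1540
W = 7.0980 / 3.1540 = 2.2505 kW

COP = 3.1540, W = 2.2505 kW


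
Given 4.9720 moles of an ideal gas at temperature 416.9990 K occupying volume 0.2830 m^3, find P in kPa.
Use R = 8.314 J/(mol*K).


P = nRT/V = 4.9720 * 8.314 * 416.9990 / 0.2830
= 17237.5744 / 0.2830 = 60910.1569 Pa = 60.9102 kPa

60.9102 kPa


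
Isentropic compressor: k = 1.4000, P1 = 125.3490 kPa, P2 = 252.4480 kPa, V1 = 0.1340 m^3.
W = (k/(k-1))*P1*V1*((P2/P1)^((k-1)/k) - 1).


(k-1)/k = 0.2857
(P2/P1)^exp = 1.2214
W = 3.5000 * 125.3490 * 0.1340 * (1.2214 - 1) = 13.0181 kJ

13.0181 kJ


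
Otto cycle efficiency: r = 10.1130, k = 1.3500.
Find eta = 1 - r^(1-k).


r^(k-1) = 2.2475
eta = 1 - 1/2.2475 = 0.5551 = 55.5070%

55.5070%


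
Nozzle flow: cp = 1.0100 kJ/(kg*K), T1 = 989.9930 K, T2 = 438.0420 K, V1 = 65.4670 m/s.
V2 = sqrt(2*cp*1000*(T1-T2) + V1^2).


dT = 551.9510 K
2*cp*1000*dT = 1114941.0200
V1^2 = 4285.9281
V2 = sqrt(1119226.9481) = 1057.9352 m/s

1057.9352 m/s


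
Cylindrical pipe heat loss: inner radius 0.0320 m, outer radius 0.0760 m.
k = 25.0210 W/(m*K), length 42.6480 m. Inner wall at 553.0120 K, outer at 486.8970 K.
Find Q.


dT = 66.1150 K
ln(ro/ri) = 0.8650
Q = 2*pi*25.0210*42.6480*66.1150 / 0.8650 = 512469.9236 W

512469.9236 W


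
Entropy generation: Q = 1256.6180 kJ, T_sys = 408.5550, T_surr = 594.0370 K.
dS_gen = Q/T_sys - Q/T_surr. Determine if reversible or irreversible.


dS_sys = 1256.6180/408.5550 = 3.0758 kJ/K
dS_surr = -1256.6180/594.0370 = -2.1154 kJ/K
dS_gen = 3.0758 - 2.1154 = 0.9604 kJ/K (irreversible)

dS_gen = 0.9604 kJ/K, irreversible


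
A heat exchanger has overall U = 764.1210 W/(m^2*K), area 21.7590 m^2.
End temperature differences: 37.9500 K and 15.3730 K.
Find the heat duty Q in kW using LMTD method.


LMTD = 24.9840 K
Q = 764.1210 * 21.7590 * 24.9840 = 415397.4146 W = 415.3974 kW

415.3974 kW


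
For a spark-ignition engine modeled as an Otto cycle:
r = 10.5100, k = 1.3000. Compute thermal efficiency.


r^(k-1) = 2.0253
eta = 1 - 1/2.0253 = 0.5062 = 50.6236%

50.6236%


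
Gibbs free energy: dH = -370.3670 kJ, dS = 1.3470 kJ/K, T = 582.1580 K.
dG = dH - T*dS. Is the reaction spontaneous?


T*dS = 582.1580 * 1.3470 = 784.1668 kJ
dG = -370.3670 - 784.1668 = -1154.5338 kJ (spontaneous)

dG = -1154.5338 kJ, spontaneous


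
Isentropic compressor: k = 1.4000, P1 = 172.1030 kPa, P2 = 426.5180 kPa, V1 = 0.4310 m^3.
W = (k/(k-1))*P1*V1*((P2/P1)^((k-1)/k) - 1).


(k-1)/k = 0.2857
(P2/P1)^exp = 1.2960
W = 3.5000 * 172.1030 * 0.4310 * (1.2960 - 1) = 76.8537 kJ

76.8537 kJ


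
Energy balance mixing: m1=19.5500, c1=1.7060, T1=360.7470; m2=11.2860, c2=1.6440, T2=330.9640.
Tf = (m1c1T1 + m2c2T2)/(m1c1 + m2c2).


num = 18172.5091
den = 51.9065
Tf = 350.1009 K

350.1009 K


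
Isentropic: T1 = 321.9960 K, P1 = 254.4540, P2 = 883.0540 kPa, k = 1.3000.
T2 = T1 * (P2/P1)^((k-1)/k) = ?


(k-1)/k = 0.2308
(P2/P1)^exp = 1.3326
T2 = 321.9960 * 1.3326 = 429.0946 K

429.0946 K


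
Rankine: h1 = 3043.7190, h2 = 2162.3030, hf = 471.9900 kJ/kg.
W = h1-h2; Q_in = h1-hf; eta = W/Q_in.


W = 881.4160 kJ/kg
Q_in = 2571.7290 kJ/kg
eta = 0.3427 = 34.2733%

eta = 34.2733%


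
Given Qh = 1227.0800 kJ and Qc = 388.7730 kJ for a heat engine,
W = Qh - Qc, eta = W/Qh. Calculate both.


W = 1227.0800 - 388.7730 = 838.3070 kJ
eta = 838.3070 / 1227.0800 = 0.6832 = 68.3172%

W = 838.3070 kJ, eta = 68.3172%


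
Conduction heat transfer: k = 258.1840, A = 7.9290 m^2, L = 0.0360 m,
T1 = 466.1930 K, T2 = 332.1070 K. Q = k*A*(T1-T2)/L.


dT = 134.0860 K
Q = 258.1840 * 7.9290 * 134.0860 / 0.0360 = 7624803.8762 W

7624803.8762 W


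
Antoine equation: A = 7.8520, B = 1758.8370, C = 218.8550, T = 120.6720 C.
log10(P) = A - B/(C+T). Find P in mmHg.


C+T = 339.5270
B/(C+T) = 5.1803
log10(P) = 7.8520 - 5.1803 = 2.6717
P = 10^2.6717 = 469.6165 mmHg

469.6165 mmHg


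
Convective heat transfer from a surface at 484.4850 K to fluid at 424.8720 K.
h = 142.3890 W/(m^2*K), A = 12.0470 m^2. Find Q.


dT = 59.6130 K
Q = 142.3890 * 12.0470 * 59.6130 = 102257.7726 W

102257.7726 W


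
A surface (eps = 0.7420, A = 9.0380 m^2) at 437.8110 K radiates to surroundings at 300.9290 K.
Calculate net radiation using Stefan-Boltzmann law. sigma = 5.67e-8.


T^4 = 3.6741e+10
Tsurr^4 = 8.2008e+09
Q = 0.7420 * 5.67e-8 * 9.0380 * 2.8540e+10 = 10852.0253 W

10852.0253 W


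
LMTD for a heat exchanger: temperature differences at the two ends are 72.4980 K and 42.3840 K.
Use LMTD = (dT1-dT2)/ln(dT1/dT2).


dT1/dT2 = 1.7105
ln(dT1/dT2) = 0.5368
LMTD = 30.1140 / 0.5368 = 56.1004 K

56.1004 K


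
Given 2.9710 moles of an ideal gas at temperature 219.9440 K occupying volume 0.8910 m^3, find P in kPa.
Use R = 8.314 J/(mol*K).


P = nRT/V = 2.9710 * 8.314 * 219.9440 / 0.8910
= 5432.8134 / 0.8910 = 6097.4337 Pa = 6.0974 kPa

6.0974 kPa


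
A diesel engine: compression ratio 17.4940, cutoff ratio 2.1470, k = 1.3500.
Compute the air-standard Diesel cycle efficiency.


r^(k-1) = 2.7228
rc^k = 2.8053
eta = 0.5718 = 57.1815%

57.1815%


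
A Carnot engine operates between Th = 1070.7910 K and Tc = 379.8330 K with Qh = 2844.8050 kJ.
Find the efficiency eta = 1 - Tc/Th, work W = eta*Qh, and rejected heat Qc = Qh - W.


eta = 1 - 379.8330/1070.7910 = 0.6453
W = 0.6453 * 2844.8050 = 1835.6904 kJ
Qc = 2844.8050 - 1835.6904 = 1009.1146 kJ

eta = 64.5278%, W = 1835.6904 kJ, Qc = 1009.1146 kJ


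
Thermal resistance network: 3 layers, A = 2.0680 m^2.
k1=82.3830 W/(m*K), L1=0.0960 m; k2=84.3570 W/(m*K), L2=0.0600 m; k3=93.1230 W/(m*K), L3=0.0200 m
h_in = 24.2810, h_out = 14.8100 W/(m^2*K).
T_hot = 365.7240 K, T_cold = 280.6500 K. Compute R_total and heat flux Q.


R_conv_in = 1/(24.2810*2.0680) = 0.0199
R_1 = 0.0960/(82.3830*2.0680) = 0.0006
R_2 = 0.0600/(84.3570*2.0680) = 0.0003
R_3 = 0.0200/(93.1230*2.0680) = 0.0001
R_conv_out = 1/(14.8100*2.0680) = 0.0327
R_total = 0.0536 K/W
Q = 85.0740 / 0.0536 = 1587.8758 W

R_total = 0.0536 K/W, Q = 1587.8758 W


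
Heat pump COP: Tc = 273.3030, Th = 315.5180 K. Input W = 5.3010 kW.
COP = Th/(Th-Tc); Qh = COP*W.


COP = 315.5180 / 42.2150 = 7.4741
Qh = 7.4741 * 5.3010 = 39.6201 kW

COP = 7.4741, Qh = 39.6201 kW


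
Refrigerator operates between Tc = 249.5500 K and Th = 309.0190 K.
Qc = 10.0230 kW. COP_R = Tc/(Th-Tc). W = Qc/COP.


COP = 249.5500 / 59.4690 = 4.1963
W = 10.0230 / 4.1963 = 2.3885 kW

COP = 4.1963, W = 2.3885 kW


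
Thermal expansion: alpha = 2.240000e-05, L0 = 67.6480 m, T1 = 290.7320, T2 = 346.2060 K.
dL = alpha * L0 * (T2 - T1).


dT = 55.4740 K
dL = 2.240000e-05 * 67.6480 * 55.4740 = 0.084061 m
L_final = 67.732061 m

dL = 0.084061 m


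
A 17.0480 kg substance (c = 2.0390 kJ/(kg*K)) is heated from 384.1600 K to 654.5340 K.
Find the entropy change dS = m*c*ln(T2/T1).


T2/T1 = 1.7038
ln(T2/T1) = 0.5329
dS = 17.0480 * 2.0390 * 0.5329 = 18.5228 kJ/K

18.5228 kJ/K


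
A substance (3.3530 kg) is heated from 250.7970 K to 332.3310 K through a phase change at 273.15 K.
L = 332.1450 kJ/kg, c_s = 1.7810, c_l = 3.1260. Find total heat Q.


Q1 (sensible, solid) = 3.3530 * 1.7810 * 22.3530 = 133.4853 kJ
Q2 (latent) = 3.3530 * 332.1450 = 1113.6822 kJ
Q3 (sensible, liquid) = 3.3530 * 3.1260 * 59.1810 = 620.3043 kJ
Q_total = 1867.4718 kJ

1867.4718 kJ


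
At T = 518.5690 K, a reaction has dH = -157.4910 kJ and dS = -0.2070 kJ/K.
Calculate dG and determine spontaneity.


T*dS = 518.5690 * -0.2070 = -107.3438 kJ
dG = -157.4910 + 107.3438 = -50.1472 kJ (spontaneous)

dG = -50.1472 kJ, spontaneous


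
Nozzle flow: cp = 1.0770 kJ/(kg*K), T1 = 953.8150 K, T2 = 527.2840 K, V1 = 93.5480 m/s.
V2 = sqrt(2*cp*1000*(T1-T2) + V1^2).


dT = 426.5310 K
2*cp*1000*dT = 918747.7740
V1^2 = 8751.2283
V2 = sqrt(927499.0023) = 963.0675 m/s

963.0675 m/s


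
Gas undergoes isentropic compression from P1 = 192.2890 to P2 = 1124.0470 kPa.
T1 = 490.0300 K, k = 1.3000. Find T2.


(k-1)/k = 0.2308
(P2/P1)^exp = 1.5030
T2 = 490.0300 * 1.5030 = 736.5181 K

736.5181 K


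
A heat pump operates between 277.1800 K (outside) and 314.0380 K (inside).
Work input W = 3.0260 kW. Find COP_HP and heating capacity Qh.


COP = 314.0380 / 36.8580 = 8.5202
Qh = 8.5202 * 3.0260 = 25.7822 kW

COP = 8.5202, Qh = 25.7822 kW


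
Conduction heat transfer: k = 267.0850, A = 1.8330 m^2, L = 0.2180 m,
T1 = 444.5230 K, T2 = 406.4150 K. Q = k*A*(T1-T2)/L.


dT = 38.1080 K
Q = 267.0850 * 1.8330 * 38.1080 / 0.2180 = 85579.8707 W

85579.8707 W


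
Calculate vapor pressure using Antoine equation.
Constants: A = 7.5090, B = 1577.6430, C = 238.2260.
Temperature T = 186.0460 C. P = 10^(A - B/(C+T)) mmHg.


C+T = 424.2720
B/(C+T) = 3.7185
log10(P) = 7.5090 - 3.7185 = 3.7905
P = 10^3.7905 = 6173.4694 mmHg

6173.4694 mmHg


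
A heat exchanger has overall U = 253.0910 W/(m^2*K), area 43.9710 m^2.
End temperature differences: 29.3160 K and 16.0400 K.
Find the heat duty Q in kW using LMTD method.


LMTD = 22.0148 K
Q = 253.0910 * 43.9710 * 22.0148 = 244995.7339 W = 244.9957 kW

244.9957 kW


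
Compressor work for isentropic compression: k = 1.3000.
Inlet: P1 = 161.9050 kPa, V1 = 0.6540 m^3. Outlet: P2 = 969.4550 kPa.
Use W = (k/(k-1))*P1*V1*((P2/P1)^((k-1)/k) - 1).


(k-1)/k = 0.2308
(P2/P1)^exp = 1.5114
W = 4.3333 * 161.9050 * 0.6540 * (1.5114 - 1) = 234.6341 kJ

234.6341 kJ


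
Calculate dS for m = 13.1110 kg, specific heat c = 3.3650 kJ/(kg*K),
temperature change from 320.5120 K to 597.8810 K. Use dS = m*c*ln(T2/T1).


T2/T1 = 1.8654
ln(T2/T1) = 0.6235
dS = 13.1110 * 3.3650 * 0.6235 = 27.5067 kJ/K

27.5067 kJ/K


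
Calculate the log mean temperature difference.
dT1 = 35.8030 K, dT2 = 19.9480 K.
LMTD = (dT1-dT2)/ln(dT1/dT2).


dT1/dT2 = 1.7948
ln(dT1/dT2) = 0.5849
LMTD = 15.8550 / 0.5849 = 27.1071 K

27.1071 K


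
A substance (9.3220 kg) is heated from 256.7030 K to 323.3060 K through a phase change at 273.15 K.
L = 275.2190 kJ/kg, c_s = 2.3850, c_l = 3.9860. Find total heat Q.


Q1 (sensible, solid) = 9.3220 * 2.3850 * 16.4470 = 365.6657 kJ
Q2 (latent) = 9.3220 * 275.2190 = 2565.5915 kJ
Q3 (sensible, liquid) = 9.3220 * 3.9860 * 50.1560 = 1863.6712 kJ
Q_total = 4794.9283 kJ

4794.9283 kJ


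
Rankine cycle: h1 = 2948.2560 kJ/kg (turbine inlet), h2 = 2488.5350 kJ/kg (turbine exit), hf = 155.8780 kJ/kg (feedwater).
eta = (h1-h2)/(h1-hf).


W = 459.7210 kJ/kg
Q_in = 2792.3780 kJ/kg
eta = 0.1646 = 16.4634%

eta = 16.4634%


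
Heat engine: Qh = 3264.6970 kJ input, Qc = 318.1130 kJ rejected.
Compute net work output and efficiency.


W = 3264.6970 - 318.1130 = 2946.5840 kJ
eta = 2946.5840 / 3264.6970 = 0.9026 = 90.2560%

W = 2946.5840 kJ, eta = 90.2560%


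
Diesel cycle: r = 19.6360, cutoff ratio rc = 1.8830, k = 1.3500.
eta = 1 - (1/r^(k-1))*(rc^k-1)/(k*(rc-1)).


r^(k-1) = 2.8351
rc^k = 2.3499
eta = 0.6006 = 60.0574%

60.0574%


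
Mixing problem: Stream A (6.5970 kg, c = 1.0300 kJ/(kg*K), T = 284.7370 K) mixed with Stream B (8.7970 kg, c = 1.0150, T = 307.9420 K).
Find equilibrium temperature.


num = 4684.3625
den = 15.7239
Tf = 297.9142 K

297.9142 K


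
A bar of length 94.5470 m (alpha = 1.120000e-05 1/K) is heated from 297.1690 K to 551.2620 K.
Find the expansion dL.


dT = 254.0930 K
dL = 1.120000e-05 * 94.5470 * 254.0930 = 0.269066 m
L_final = 94.816066 m

dL = 0.269066 m


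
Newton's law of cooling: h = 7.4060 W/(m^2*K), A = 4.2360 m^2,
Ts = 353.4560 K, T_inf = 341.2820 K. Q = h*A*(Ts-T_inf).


dT = 12.1740 K
Q = 7.4060 * 4.2360 * 12.1740 = 381.9205 W

381.9205 W


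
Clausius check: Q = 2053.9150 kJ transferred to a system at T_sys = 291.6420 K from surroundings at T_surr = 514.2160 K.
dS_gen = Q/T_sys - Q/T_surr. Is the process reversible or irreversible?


dS_sys = 2053.9150/291.6420 = 7.0426 kJ/K
dS_surr = -2053.9150/514.2160 = -3.9943 kJ/K
dS_gen = 7.0426 - 3.9943 = 3.0483 kJ/K (irreversible)

dS_gen = 3.0483 kJ/K, irreversible


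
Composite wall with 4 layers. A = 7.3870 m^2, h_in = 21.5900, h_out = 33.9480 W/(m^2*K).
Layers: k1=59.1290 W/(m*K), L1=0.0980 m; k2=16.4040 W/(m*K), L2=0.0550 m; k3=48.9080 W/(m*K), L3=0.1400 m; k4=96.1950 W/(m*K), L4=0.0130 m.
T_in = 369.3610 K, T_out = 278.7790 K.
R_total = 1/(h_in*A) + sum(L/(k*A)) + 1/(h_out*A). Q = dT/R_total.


R_conv_in = 1/(21.5900*7.3870) = 0.0063
R_1 = 0.0980/(59.1290*7.3870) = 0.0002
R_2 = 0.0550/(16.4040*7.3870) = 0.0005
R_3 = 0.1400/(48.9080*7.3870) = 0.0004
R_4 = 0.0130/(96.1950*7.3870) = 1.8295e-05
R_conv_out = 1/(33.9480*7.3870) = 0.0040
R_total = 0.0113 K/W
Q = 90.5820 / 0.0113 = 7986.5084 W

R_total = 0.0113 K/W, Q = 7986.5084 W


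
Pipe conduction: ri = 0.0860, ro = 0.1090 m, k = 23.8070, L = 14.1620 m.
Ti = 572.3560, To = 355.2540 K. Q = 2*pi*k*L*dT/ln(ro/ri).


dT = 217.1020 K
ln(ro/ri) = 0.2370
Q = 2*pi*23.8070*14.1620*217.1020 / 0.2370 = 1940544.1808 W

1940544.1808 W


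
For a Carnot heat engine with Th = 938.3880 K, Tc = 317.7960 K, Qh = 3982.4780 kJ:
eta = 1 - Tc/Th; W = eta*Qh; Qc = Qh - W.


eta = 1 - 317.7960/938.3880 = 0.6613
W = 0.6613 * 3982.4780 = 2633.7656 kJ
Qc = 3982.4780 - 2633.7656 = 1348.7124 kJ

eta = 66.1338%, W = 2633.7656 kJ, Qc = 1348.7124 kJ


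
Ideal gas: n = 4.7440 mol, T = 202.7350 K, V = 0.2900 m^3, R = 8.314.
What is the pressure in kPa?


P = nRT/V = 4.7440 * 8.314 * 202.7350 / 0.2900
= 7996.1960 / 0.2900 = 27573.0897 Pa = 27.5731 kPa

27.5731 kPa


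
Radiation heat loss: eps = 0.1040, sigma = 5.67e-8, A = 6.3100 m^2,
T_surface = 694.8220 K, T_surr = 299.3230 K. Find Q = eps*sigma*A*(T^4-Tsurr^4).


T^4 = 2.3307e+11
Tsurr^4 = 8.0271e+09
Q = 0.1040 * 5.67e-8 * 6.3100 * 2.2505e+11 = 8373.7340 W

8373.7340 W


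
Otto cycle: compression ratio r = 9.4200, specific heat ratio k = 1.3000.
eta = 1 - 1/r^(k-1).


r^(k-1) = 1.9598
eta = 1 - 1/1.9598 = 0.4897 = 48.9748%

48.9748%


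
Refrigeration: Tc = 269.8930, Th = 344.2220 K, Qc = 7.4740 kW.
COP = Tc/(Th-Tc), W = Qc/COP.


COP = 269.8930 / 74.3290 = 3.6311
W = 7.4740 / 3.6311 = 2.0584 kW

COP = 3.6311, W = 2.0584 kW


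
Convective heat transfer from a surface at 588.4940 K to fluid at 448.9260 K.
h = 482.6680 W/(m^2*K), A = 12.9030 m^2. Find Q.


dT = 139.5680 K
Q = 482.6680 * 12.9030 * 139.5680 = 869210.6908 W

869210.6908 W


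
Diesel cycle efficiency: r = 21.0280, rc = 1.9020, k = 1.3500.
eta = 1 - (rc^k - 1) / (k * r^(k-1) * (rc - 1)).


r^(k-1) = 2.9039
rc^k = 2.3820
eta = 0.6092 = 60.9181%

60.9181%


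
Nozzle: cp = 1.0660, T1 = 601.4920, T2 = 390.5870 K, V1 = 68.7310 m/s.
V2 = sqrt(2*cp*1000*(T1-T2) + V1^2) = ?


dT = 210.9050 K
2*cp*1000*dT = 449649.4600
V1^2 = 4723.9504
V2 = sqrt(454373.4104) = 674.0723 m/s

674.0723 m/s


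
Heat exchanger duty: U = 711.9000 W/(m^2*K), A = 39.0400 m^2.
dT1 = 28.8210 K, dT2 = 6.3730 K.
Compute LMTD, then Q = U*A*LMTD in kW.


LMTD = 14.8757 K
Q = 711.9000 * 39.0400 * 14.8757 = 413435.1895 W = 413.4352 kW

413.4352 kW


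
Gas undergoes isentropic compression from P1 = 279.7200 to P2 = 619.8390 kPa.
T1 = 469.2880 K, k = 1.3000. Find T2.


(k-1)/k = 0.2308
(P2/P1)^exp = 1.2016
T2 = 469.2880 * 1.2016 = 563.8752 K

563.8752 K


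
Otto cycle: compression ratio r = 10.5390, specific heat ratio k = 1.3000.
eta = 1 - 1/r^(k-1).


r^(k-1) = 2.0269
eta = 1 - 1/2.0269 = 0.5066 = 50.6644%

50.6644%


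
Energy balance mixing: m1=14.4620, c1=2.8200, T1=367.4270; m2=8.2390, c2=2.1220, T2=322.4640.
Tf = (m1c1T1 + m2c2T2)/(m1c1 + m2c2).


num = 20622.4056
den = 58.2660
Tf = 353.9355 K

353.9355 K


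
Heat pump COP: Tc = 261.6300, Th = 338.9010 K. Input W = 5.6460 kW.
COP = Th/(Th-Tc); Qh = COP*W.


COP = 338.9010 / 77.2710 = 4.3859
Qh = 4.3859 * 5.6460 = 24.7627 kW

COP = 4.3859, Qh = 24.7627 kW


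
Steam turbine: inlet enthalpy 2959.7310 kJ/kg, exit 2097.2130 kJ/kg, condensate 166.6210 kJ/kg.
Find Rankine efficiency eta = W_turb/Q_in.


W = 862.5180 kJ/kg
Q_in = 2793.1100 kJ/kg
eta = 0.3088 = 30.8802%

eta = 30.8802%


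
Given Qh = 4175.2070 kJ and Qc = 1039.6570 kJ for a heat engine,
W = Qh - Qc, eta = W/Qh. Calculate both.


W = 4175.2070 - 1039.6570 = 3135.5500 kJ
eta = 3135.5500 / 4175.2070 = 0.7510 = 75.0993%

W = 3135.5500 kJ, eta = 75.0993%


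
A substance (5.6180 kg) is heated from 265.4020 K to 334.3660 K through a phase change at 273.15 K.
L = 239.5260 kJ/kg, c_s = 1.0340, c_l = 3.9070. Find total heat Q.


Q1 (sensible, solid) = 5.6180 * 1.0340 * 7.7480 = 45.0082 kJ
Q2 (latent) = 5.6180 * 239.5260 = 1345.6571 kJ
Q3 (sensible, liquid) = 5.6180 * 3.9070 * 61.2160 = 1343.6622 kJ
Q_total = 2734.3275 kJ

2734.3275 kJ


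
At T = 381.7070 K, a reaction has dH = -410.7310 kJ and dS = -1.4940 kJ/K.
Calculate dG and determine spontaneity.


T*dS = 381.7070 * -1.4940 = -570.2703 kJ
dG = -410.7310 + 570.2703 = 159.5393 kJ (non-spontaneous)

dG = 159.5393 kJ, non-spontaneous


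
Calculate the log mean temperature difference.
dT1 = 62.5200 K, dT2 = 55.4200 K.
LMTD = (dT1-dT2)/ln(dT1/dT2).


dT1/dT2 = 1.1281
ln(dT1/dT2) = 0.1205
LMTD = 7.1000 / 0.1205 = 58.8987 K

58.8987 K


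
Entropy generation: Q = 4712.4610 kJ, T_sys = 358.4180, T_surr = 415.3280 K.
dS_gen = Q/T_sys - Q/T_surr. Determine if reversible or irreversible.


dS_sys = 4712.4610/358.4180 = 13.1479 kJ/K
dS_surr = -4712.4610/415.3280 = -11.3464 kJ/K
dS_gen = 13.1479 - 11.3464 = 1.8016 kJ/K (irreversible)

dS_gen = 1.8016 kJ/K, irreversible


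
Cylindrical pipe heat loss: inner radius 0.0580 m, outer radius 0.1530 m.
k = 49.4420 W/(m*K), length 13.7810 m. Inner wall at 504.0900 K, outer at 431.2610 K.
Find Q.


dT = 72.8290 K
ln(ro/ri) = 0.9700
Q = 2*pi*49.4420*13.7810*72.8290 / 0.9700 = 321433.7851 W

321433.7851 W


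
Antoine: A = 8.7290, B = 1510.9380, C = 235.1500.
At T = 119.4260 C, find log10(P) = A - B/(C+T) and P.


C+T = 354.5760
B/(C+T) = 4.2613
log10(P) = 8.7290 - 4.2613 = 4.4677
P = 10^4.4677 = 29359.3964 mmHg

29359.3964 mmHg


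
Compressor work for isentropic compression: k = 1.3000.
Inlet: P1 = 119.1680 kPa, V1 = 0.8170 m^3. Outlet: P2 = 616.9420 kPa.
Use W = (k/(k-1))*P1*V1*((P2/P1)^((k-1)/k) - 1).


(k-1)/k = 0.2308
(P2/P1)^exp = 1.4615
W = 4.3333 * 119.1680 * 0.8170 * (1.4615 - 1) = 194.6900 kJ

194.6900 kJ


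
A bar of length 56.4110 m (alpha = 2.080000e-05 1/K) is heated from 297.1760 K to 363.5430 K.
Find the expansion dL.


dT = 66.3670 K
dL = 2.080000e-05 * 56.4110 * 66.3670 = 0.077872 m
L_final = 56.488872 m

dL = 0.077872 m


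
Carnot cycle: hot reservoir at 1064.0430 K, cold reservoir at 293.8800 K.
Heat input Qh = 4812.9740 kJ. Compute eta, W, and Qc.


eta = 1 - 293.8800/1064.0430 = 0.7238
W = 0.7238 * 4812.9740 = 3483.6698 kJ
Qc = 4812.9740 - 3483.6698 = 1329.3042 kJ

eta = 72.3808%, W = 3483.6698 kJ, Qc = 1329.3042 kJ


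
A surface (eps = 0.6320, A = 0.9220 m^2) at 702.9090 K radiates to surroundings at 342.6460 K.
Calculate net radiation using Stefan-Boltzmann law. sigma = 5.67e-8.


T^4 = 2.4412e+11
Tsurr^4 = 1.3784e+10
Q = 0.6320 * 5.67e-8 * 0.9220 * 2.3033e+11 = 7610.0073 W

7610.0073 W


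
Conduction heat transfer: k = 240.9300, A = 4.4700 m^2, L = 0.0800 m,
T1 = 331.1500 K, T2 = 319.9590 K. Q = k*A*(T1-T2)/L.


dT = 11.1910 K
Q = 240.9300 * 4.4700 * 11.1910 / 0.0800 = 150652.8363 W

150652.8363 W


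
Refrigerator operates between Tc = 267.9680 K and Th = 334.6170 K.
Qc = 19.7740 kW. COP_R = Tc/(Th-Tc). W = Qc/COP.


COP = 267.9680 / 66.6490 = 4.0206
W = 19.7740 / 4.0206 = 4.9182 kW

COP = 4.0206, W = 4.9182 kW


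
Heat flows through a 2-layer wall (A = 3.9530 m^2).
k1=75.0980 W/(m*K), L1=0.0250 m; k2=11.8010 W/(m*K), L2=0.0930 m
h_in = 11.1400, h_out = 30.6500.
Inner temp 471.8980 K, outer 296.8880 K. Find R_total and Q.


R_conv_in = 1/(11.1400*3.9530) = 0.0227
R_1 = 0.0250/(75.0980*3.9530) = 8.4214e-05
R_2 = 0.0930/(11.8010*3.9530) = 0.0020
R_conv_out = 1/(30.6500*3.9530) = 0.0083
R_total = 0.0330 K/W
Q = 175.0100 / 0.0330 = 5296.9331 W

R_total = 0.0330 K/W, Q = 5296.9331 W


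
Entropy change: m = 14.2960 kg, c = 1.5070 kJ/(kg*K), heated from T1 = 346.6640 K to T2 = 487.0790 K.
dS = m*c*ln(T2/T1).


T2/T1 = 1.4050
ln(T2/T1) = 0.3401
dS = 14.2960 * 1.5070 * 0.3401 = 7.3265 kJ/K

7.3265 kJ/K


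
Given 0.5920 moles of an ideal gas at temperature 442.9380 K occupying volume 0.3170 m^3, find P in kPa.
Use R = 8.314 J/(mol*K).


P = nRT/V = 0.5920 * 8.314 * 442.9380 / 0.3170
= 2180.0912 / 0.3170 = 6877.2594 Pa = 6.8773 kPa

6.8773 kPa


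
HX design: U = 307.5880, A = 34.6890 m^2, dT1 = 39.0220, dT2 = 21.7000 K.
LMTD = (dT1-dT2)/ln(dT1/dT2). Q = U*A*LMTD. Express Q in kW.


LMTD = 29.5188 K
Q = 307.5880 * 34.6890 * 29.5188 = 314962.7784 W = 314.9628 kW

314.9628 kW


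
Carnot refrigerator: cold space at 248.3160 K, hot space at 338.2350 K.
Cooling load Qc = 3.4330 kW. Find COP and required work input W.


COP = 248.3160 / 89.9190 = 2.7616
W = 3.4330 / 2.7616 = 1.2431 kW

COP = 2.7616, W = 1.2431 kW


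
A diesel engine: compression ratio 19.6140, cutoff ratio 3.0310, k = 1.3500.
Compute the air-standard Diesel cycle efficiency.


r^(k-1) = 2.8340
rc^k = 4.4683
eta = 0.5537 = 55.3652%

55.3652%


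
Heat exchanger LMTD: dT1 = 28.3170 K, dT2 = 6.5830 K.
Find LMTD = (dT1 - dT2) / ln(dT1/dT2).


dT1/dT2 = 4.3015
ln(dT1/dT2) = 1.4590
LMTD = 21.7340 / 1.4590 = 14.8968 K

14.8968 K


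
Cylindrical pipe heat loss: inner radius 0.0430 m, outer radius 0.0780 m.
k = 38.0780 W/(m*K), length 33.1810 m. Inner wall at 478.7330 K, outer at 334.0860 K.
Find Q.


dT = 144.6470 K
ln(ro/ri) = 0.5955
Q = 2*pi*38.0780*33.1810*144.6470 / 0.5955 = 1928256.3957 W

1928256.3957 W


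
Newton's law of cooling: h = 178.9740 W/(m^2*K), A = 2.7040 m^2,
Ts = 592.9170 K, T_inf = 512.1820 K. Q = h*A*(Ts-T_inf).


dT = 80.7350 K
Q = 178.9740 * 2.7040 * 80.7350 = 39071.3558 W

39071.3558 W


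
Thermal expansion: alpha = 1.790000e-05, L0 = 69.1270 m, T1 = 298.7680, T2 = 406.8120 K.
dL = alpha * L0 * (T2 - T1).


dT = 108.0440 K
dL = 1.790000e-05 * 69.1270 * 108.0440 = 0.133691 m
L_final = 69.260691 m

dL = 0.133691 m


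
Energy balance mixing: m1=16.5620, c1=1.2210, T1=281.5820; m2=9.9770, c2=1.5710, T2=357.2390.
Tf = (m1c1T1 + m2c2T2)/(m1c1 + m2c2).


num = 11293.5247
den = 35.8961
Tf = 314.6173 K

314.6173 K


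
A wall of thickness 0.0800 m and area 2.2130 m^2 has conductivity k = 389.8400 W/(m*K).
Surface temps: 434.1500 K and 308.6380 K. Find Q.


dT = 125.5120 K
Q = 389.8400 * 2.2130 * 125.5120 / 0.0800 = 1353515.0069 W

1353515.0069 W


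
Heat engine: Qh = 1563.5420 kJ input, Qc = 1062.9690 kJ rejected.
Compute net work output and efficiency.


W = 1563.5420 - 1062.9690 = 500.5730 kJ
eta = 500.5730 / 1563.5420 = 0.3202 = 32.0153%

W = 500.5730 kJ, eta = 32.0153%


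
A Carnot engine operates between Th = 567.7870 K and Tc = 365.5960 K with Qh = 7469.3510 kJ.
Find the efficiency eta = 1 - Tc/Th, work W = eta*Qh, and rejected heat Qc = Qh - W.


eta = 1 - 365.5960/567.7870 = 0.3561
W = 0.3561 * 7469.3510 = 2659.8629 kJ
Qc = 7469.3510 - 2659.8629 = 4809.4881 kJ

eta = 35.6104%, W = 2659.8629 kJ, Qc = 4809.4881 kJ


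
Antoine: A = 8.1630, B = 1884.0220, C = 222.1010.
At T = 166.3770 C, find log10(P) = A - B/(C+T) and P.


C+T = 388.4780
B/(C+T) = 4.8498
log10(P) = 8.1630 - 4.8498 = 3.3132
P = 10^3.3132 = 2057.0644 mmHg

2057.0644 mmHg


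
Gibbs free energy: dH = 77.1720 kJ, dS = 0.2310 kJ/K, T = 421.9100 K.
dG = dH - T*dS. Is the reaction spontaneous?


T*dS = 421.9100 * 0.2310 = 97.4612 kJ
dG = 77.1720 - 97.4612 = -20.2892 kJ (spontaneous)

dG = -20.2892 kJ, spontaneous


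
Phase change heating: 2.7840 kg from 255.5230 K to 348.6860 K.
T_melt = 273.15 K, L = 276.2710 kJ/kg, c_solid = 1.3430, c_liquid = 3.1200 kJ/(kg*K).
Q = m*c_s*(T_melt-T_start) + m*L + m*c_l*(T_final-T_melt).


Q1 (sensible, solid) = 2.7840 * 1.3430 * 17.6270 = 65.9058 kJ
Q2 (latent) = 2.7840 * 276.2710 = 769.1385 kJ
Q3 (sensible, liquid) = 2.7840 * 3.1200 * 75.5360 = 656.1117 kJ
Q_total = 1491.1560 kJ

1491.1560 kJ


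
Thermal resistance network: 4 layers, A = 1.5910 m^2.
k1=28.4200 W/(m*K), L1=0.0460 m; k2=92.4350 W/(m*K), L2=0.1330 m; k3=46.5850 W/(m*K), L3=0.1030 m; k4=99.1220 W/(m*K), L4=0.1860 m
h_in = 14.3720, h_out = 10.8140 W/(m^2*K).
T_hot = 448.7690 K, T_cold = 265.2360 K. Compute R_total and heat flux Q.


R_conv_in = 1/(14.3720*1.5910) = 0.0437
R_1 = 0.0460/(28.4200*1.5910) = 0.0010
R_2 = 0.1330/(92.4350*1.5910) = 0.0009
R_3 = 0.1030/(46.5850*1.5910) = 0.0014
R_4 = 0.1860/(99.1220*1.5910) = 0.0012
R_conv_out = 1/(10.8140*1.5910) = 0.0581
R_total = 0.1063 K/W
Q = 183.5330 / 0.1063 = 1725.8010 W

R_total = 0.1063 K/W, Q = 1725.8010 W


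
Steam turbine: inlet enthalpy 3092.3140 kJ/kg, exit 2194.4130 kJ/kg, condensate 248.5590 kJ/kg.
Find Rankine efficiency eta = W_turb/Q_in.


W = 897.9010 kJ/kg
Q_in = 2843.7550 kJ/kg
eta = 0.3157 = 31.5745%

eta = 31.5745%


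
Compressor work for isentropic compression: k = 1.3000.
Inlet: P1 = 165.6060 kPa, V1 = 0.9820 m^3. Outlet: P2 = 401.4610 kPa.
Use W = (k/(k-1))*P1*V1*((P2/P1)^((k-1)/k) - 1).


(k-1)/k = 0.2308
(P2/P1)^exp = 1.2267
W = 4.3333 * 165.6060 * 0.9820 * (1.2267 - 1) = 159.7733 kJ

159.7733 kJ


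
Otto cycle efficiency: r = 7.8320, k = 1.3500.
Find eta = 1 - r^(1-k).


r^(k-1) = 2.0552
eta = 1 - 1/2.0552 = 0.5134 = 51.3431%

51.3431%


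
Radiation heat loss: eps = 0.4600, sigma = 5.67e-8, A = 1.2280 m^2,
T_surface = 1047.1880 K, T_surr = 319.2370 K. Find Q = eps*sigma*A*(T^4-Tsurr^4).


T^4 = 1.2025e+12
Tsurr^4 = 1.0386e+10
Q = 0.4600 * 5.67e-8 * 1.2280 * 1.1922e+12 = 38183.0544 W

38183.0544 W


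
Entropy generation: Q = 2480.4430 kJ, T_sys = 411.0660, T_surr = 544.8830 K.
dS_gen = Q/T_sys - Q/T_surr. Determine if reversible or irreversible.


dS_sys = 2480.4430/411.0660 = 6.0342 kJ/K
dS_surr = -2480.4430/544.8830 = -4.5522 kJ/K
dS_gen = 6.0342 - 4.5522 = 1.4819 kJ/K (irreversible)

dS_gen = 1.4819 kJ/K, irreversible


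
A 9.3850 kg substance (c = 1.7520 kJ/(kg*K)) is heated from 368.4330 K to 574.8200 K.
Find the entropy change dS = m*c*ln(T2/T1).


T2/T1 = 1.5602
ln(T2/T1) = 0.4448
dS = 9.3850 * 1.7520 * 0.4448 = 7.3136 kJ/K

7.3136 kJ/K


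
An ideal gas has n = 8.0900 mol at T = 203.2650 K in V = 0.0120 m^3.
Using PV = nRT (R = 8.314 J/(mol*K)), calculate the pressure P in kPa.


P = nRT/V = 8.0900 * 8.314 * 203.2650 / 0.0120
= 13671.6567 / 0.0120 = 1139304.7291 Pa = 1139.3047 kPa

1139.3047 kPa


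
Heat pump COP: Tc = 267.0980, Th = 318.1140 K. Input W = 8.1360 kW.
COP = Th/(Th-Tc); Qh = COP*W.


COP = 318.1140 / 51.0160 = 6.2356
Qh = 6.2356 * 8.1360 = 50.7326 kW

COP = 6.2356, Qh = 50.7326 kW


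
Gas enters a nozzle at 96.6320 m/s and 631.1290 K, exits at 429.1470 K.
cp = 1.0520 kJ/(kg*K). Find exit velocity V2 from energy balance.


dT = 201.9820 K
2*cp*1000*dT = 424970.1280
V1^2 = 9337.7434
V2 = sqrt(434307.8714) = 659.0204 m/s

659.0204 m/s


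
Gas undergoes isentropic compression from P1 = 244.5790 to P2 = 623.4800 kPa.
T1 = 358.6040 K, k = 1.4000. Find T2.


(k-1)/k = 0.2857
(P2/P1)^exp = 1.3065
T2 = 358.6040 * 1.3065 = 468.5224 K

468.5224 K


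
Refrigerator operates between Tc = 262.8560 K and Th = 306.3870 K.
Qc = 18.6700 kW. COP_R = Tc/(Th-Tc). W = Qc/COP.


COP = 262.8560 / 43.5310 = 6.0384
W = 18.6700 / 6.0384 = 3.0919 kW

COP = 6.0384, W = 3.0919 kW


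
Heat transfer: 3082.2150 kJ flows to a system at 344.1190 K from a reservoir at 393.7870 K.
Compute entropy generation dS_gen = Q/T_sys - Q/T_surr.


dS_sys = 3082.2150/344.1190 = 8.9568 kJ/K
dS_surr = -3082.2150/393.7870 = -7.8271 kJ/K
dS_gen = 8.9568 - 7.8271 = 1.1297 kJ/K (irreversible)

dS_gen = 1.1297 kJ/K, irreversible


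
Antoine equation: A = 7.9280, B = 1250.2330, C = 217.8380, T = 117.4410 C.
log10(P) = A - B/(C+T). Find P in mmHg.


C+T = 335.2790
B/(C+T) = 3.7289
log10(P) = 7.9280 - 3.7289 = 4.1991
P = 10^4.1991 = 15814.9121 mmHg

15814.9121 mmHg


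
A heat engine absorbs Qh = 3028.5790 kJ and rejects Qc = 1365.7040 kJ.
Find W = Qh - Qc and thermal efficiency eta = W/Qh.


W = 3028.5790 - 1365.7040 = 1662.8750 kJ
eta = 1662.8750 / 3028.5790 = 0.5491 = 54.9061%

W = 1662.8750 kJ, eta = 54.9061%


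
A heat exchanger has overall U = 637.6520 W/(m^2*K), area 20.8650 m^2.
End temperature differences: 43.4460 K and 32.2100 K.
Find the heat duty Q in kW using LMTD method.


LMTD = 37.5482 K
Q = 637.6520 * 20.8650 * 37.5482 = 499564.4805 W = 499.5645 kW

499.5645 kW


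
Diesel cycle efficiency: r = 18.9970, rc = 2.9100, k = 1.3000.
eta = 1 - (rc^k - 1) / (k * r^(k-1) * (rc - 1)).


r^(k-1) = 2.4188
rc^k = 4.0092
eta = 0.4990 = 49.8959%

49.8959%


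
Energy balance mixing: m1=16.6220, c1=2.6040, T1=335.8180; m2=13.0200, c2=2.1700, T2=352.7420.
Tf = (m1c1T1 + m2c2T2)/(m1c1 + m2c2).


num = 24501.6024
den = 71.5371
Tf = 342.5021 K

342.5021 K


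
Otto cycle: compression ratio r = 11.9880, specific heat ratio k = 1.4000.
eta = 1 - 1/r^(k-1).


r^(k-1) = 2.7008
eta = 1 - 1/2.7008 = 0.6297 = 62.9745%

62.9745%


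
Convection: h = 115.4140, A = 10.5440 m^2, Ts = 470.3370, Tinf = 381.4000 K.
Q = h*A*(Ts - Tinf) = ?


dT = 88.9370 K
Q = 115.4140 * 10.5440 * 88.9370 = 108229.6779 W

108229.6779 W


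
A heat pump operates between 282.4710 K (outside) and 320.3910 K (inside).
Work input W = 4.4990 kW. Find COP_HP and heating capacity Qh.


COP = 320.3910 / 37.9200 = 8.4491
Qh = 8.4491 * 4.4990 = 38.0126 kW

COP = 8.4491, Qh = 38.0126 kW


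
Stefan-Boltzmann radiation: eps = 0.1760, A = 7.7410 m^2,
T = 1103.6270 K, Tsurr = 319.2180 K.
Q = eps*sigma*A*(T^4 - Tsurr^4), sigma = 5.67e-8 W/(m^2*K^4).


T^4 = 1.4835e+12
Tsurr^4 = 1.0384e+10
Q = 0.1760 * 5.67e-8 * 7.7410 * 1.4731e+12 = 113797.2001 W

113797.2001 W


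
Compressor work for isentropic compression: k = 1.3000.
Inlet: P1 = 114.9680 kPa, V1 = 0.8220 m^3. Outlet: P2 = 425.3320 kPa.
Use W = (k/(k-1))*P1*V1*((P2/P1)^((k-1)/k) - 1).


(k-1)/k = 0.2308
(P2/P1)^exp = 1.3524
W = 4.3333 * 114.9680 * 0.8220 * (1.3524 - 1) = 144.3219 kJ

144.3219 kJ


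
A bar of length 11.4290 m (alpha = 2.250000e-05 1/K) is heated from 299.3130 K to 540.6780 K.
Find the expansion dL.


dT = 241.3650 K
dL = 2.250000e-05 * 11.4290 * 241.3650 = 0.062068 m
L_final = 11.491068 m

dL = 0.062068 m


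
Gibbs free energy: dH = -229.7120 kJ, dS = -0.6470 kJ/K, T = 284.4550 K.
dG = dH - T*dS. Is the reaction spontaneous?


T*dS = 284.4550 * -0.6470 = -184.0424 kJ
dG = -229.7120 + 184.0424 = -45.6696 kJ (spontaneous)

dG = -45.6696 kJ, spontaneous


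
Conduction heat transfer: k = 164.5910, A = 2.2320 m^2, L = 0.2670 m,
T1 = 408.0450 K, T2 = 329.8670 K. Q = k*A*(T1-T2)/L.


dT = 78.1780 K
Q = 164.5910 * 2.2320 * 78.1780 / 0.2670 = 107565.6408 W

107565.6408 W


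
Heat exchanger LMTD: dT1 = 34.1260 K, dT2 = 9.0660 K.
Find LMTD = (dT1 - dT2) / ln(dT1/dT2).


dT1/dT2 = 3.7642
ln(dT1/dT2) = 1.3255
LMTD = 25.0600 / 1.3255 = 18.9057 K

18.9057 K


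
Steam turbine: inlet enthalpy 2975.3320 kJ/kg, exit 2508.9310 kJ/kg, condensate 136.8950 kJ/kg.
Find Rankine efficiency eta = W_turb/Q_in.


W = 466.4010 kJ/kg
Q_in = 2838.4370 kJ/kg
eta = 0.1643 = 16.4316%

eta = 16.4316%


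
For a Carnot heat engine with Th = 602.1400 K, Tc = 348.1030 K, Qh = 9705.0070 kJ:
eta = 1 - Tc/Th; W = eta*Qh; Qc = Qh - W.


eta = 1 - 348.1030/602.1400 = 0.4219
W = 0.4219 * 9705.0070 = 4094.4479 kJ
Qc = 9705.0070 - 4094.4479 = 5610.5591 kJ

eta = 42.1890%, W = 4094.4479 kJ, Qc = 5610.5591 kJ


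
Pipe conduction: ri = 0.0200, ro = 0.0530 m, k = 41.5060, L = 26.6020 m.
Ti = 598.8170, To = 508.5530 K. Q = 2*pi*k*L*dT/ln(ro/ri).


dT = 90.2640 K
ln(ro/ri) = 0.9746
Q = 2*pi*41.5060*26.6020*90.2640 / 0.9746 = 642556.3098 W

642556.3098 W


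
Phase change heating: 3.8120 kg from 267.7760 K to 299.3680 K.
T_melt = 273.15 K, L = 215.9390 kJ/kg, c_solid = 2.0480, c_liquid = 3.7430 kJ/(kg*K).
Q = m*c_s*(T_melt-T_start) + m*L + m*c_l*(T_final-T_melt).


Q1 (sensible, solid) = 3.8120 * 2.0480 * 5.3740 = 41.9547 kJ
Q2 (latent) = 3.8120 * 215.9390 = 823.1595 kJ
Q3 (sensible, liquid) = 3.8120 * 3.7430 * 26.2180 = 374.0867 kJ
Q_total = 1239.2009 kJ

1239.2009 kJ


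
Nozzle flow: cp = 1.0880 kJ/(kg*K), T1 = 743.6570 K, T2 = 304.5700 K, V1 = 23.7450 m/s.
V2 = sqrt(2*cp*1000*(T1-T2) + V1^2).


dT = 439.0870 K
2*cp*1000*dT = 955453.3120
V1^2 = 563.8250
V2 = sqrt(956017.1370) = 977.7613 m/s

977.7613 m/s


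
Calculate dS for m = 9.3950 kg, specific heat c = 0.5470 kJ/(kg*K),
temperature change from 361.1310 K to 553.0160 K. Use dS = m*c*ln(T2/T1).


T2/T1 = 1.5313
ln(T2/T1) = 0.4261
dS = 9.3950 * 0.5470 * 0.4261 = 2.1900 kJ/K

2.1900 kJ/K


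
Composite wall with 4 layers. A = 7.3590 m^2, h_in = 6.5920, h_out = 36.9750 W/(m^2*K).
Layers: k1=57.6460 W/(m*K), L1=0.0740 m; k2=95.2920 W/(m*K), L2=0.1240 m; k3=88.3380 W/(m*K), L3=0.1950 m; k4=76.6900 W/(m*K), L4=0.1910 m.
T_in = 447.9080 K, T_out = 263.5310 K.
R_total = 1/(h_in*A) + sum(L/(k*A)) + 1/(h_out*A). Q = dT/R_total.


R_conv_in = 1/(6.5920*7.3590) = 0.0206
R_1 = 0.0740/(57.6460*7.3590) = 0.0002
R_2 = 0.1240/(95.2920*7.3590) = 0.0002
R_3 = 0.1950/(88.3380*7.3590) = 0.0003
R_4 = 0.1910/(76.6900*7.3590) = 0.0003
R_conv_out = 1/(36.9750*7.3590) = 0.0037
R_total = 0.0253 K/W
Q = 184.3770 / 0.0253 = 7293.7175 W

R_total = 0.0253 K/W, Q = 7293.7175 W


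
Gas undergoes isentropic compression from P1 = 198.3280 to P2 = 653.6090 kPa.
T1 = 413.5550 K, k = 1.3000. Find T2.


(k-1)/k = 0.2308
(P2/P1)^exp = 1.3168
T2 = 413.5550 * 1.3168 = 544.5735 K

544.5735 K


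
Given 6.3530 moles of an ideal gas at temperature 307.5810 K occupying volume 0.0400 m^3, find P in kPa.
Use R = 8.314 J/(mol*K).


P = nRT/V = 6.3530 * 8.314 * 307.5810 / 0.0400
= 16246.0722 / 0.0400 = 406151.8060 Pa = 406.1518 kPa

406.1518 kPa


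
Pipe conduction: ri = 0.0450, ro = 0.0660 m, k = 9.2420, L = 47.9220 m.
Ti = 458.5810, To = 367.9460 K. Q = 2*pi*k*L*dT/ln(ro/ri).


dT = 90.6350 K
ln(ro/ri) = 0.3830
Q = 2*pi*9.2420*47.9220*90.6350 / 0.3830 = 658546.9125 W

658546.9125 W


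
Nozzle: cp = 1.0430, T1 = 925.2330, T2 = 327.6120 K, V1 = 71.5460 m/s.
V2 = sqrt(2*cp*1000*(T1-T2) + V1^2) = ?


dT = 597.6210 K
2*cp*1000*dT = 1246637.4060
V1^2 = 5118.8301
V2 = sqrt(1251756.2361) = 1118.8191 m/s

1118.8191 m/s


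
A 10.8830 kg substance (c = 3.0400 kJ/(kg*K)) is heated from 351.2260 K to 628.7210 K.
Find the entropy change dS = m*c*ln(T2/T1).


T2/T1 = 1.7901
ln(T2/T1) = 0.5823
dS = 10.8830 * 3.0400 * 0.5823 = 19.2636 kJ/K

19.2636 kJ/K


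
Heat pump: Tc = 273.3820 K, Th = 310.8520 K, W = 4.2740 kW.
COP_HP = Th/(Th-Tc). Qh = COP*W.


COP = 310.8520 / 37.4700 = 8.2960
Qh = 8.2960 * 4.2740 = 35.4572 kW

COP = 8.2960, Qh = 35.4572 kW


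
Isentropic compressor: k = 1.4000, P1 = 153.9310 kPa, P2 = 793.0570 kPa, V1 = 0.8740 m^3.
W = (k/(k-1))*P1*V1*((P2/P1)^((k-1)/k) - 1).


(k-1)/k = 0.2857
(P2/P1)^exp = 1.5974
W = 3.5000 * 153.9310 * 0.8740 * (1.5974 - 1) = 281.3157 kJ

281.3157 kJ


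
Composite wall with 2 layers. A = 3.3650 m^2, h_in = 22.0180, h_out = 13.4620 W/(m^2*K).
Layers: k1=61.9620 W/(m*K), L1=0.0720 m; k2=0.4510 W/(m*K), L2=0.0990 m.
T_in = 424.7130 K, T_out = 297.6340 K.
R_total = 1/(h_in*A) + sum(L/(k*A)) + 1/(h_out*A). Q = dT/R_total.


R_conv_in = 1/(22.0180*3.3650) = 0.0135
R_1 = 0.0720/(61.9620*3.3650) = 0.0003
R_2 = 0.0990/(0.4510*3.3650) = 0.0652
R_conv_out = 1/(13.4620*3.3650) = 0.0221
R_total = 0.1012 K/W
Q = 127.0790 / 0.1012 = 1256.3236 W

R_total = 0.1012 K/W, Q = 1256.3236 W


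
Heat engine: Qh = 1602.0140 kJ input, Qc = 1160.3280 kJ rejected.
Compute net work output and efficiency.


W = 1602.0140 - 1160.3280 = 441.6860 kJ
eta = 441.6860 / 1602.0140 = 0.2757 = 27.5707%

W = 441.6860 kJ, eta = 27.5707%


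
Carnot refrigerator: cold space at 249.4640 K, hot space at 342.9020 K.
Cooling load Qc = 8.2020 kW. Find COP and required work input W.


COP = 249.4640 / 93.4380 = 2.6698
W = 8.2020 / 2.6698 = 3.0721 kW

COP = 2.6698, W = 3.0721 kW


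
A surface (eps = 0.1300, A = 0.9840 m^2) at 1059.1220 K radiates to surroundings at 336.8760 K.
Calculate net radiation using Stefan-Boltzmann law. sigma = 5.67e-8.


T^4 = 1.2583e+12
Tsurr^4 = 1.2879e+10
Q = 0.1300 * 5.67e-8 * 0.9840 * 1.2454e+12 = 9033.1136 W

9033.1136 W


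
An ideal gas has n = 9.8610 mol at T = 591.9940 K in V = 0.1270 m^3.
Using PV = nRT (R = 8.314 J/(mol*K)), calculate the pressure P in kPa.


P = nRT/V = 9.8610 * 8.314 * 591.9940 / 0.1270
= 48534.2457 / 0.1270 = 382159.4147 Pa = 382.1594 kPa

382.1594 kPa


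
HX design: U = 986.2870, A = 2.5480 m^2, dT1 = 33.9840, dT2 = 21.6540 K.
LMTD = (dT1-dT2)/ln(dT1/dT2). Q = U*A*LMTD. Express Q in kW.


LMTD = 27.3575 K
Q = 986.2870 * 2.5480 * 27.3575 = 68750.9347 W = 68.7509 kW

68.7509 kW


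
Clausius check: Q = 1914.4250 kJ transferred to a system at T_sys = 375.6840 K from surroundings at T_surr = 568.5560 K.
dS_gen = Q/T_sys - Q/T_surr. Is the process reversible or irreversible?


dS_sys = 1914.4250/375.6840 = 5.0958 kJ/K
dS_surr = -1914.4250/568.5560 = -3.3672 kJ/K
dS_gen = 5.0958 - 3.3672 = 1.7287 kJ/K (irreversible)

dS_gen = 1.7287 kJ/K, irreversible
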